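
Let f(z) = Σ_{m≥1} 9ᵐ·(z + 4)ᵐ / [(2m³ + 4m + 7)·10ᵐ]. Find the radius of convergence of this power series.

Ratio test: |a_{m+1}/a_m| = [(2m³ + 4m + 7)/(2(m+1)³ + 4(m+1) + 7)] · 9/10 → 9/10 as m → ∞.
Hence the series converges for |z + 4| < 1/(9/10) = 10/9, so the radius of convergence is 10/9.

R = 10/9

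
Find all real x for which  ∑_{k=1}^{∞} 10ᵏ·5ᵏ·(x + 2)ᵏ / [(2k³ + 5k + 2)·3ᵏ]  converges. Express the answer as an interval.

By the ratio test, |a_{k+1}/a_k| = [(2k³ + 5k + 2)/(2(k+1)³ + 5(k+1) + 2)] · 10·5/3 → 50/3.
Thus R = 1/(50/3) = 3/50.
Endpoint x = -97/50: the series is dominated by a constant times Σ 1/k³, which converges (p = 3 > 1).
Endpoint x = -103/50: absolute convergence follows by limit comparison with Σ 1/k³.

[-103/50, -97/50]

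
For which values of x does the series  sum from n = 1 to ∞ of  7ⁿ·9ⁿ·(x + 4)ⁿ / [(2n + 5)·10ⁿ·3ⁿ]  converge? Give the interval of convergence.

Apply the ratio test: |a_{n+1}| / |a_n| = [(2n + 5)/(2(n+1) + 5)] · 7·9/(10·3), which tends to 21/10 as n → ∞.
Thus R = 1/(21/10) = 10/21.
At x = -74/21: the terms are asymptotic to a nonzero constant times 1/n, so the series diverges by limit comparison with Σ 1/n.
At x = -94/21: an alternating series whose terms decrease to 0 in absolute value, so it converges by the Leibniz criterion.

[-94/21, -74/21)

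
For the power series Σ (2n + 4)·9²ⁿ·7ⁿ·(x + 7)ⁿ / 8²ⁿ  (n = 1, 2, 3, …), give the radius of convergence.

R = 64/567

Apply the ratio test: |a_{n+1}| / |a_n| = [(2(n+1) + 4)/(2n + 4)] · 81·7/64, which tends to 567/64 as n → ∞.
Convergence for |x + 7| · 567/64 < 1, i.e. |x + 7| < 64/567. So R = 64/567.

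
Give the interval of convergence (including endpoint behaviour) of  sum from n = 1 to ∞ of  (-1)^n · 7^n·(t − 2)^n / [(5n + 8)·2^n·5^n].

Apply the ratio test: |a_{n+1}| / |a_n| = [(5n + 8)/(5(n+1) + 8)] · 7/(2·5), which tends to 7/10 as n → ∞.
Convergence for |t − 2| · 7/10 < 1, i.e. |t − 2| < 10/7. So R = 10/7.
Check t = 24/7: the terms alternate in sign and decrease monotonically to 0 in absolute value (size ~ c/n), so the alternating series test gives convergence.
Check t = 4/7: comparison with the harmonic series Σ 1/n shows the series diverges.

(4/7, 24/7]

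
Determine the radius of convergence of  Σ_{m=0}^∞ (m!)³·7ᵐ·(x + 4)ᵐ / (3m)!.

By the ratio test, |a_{m+1}/a_m| = (m+1)³/[(3m+1)·(3m+2)·(3m+3)] · 7 → 7/27.
Hence the series converges for |x + 4| < 1/(7/27) = 27/7, so the radius of convergence is 27/7.

R = 27/7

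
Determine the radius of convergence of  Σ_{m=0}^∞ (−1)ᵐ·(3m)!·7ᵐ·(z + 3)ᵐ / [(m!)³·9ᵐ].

Apply the ratio test: |a_{m+1}| / |a_m| = (3m+1)·(3m+2)·(3m+3)/(m+1)³ · 7/9, which tends to 21 as m → ∞.
Thus R = 1/(21) = 1/21.

R = 1/21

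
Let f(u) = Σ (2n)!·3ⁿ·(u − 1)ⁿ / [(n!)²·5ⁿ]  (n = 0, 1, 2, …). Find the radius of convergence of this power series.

By the ratio test, |a_{n+1}/a_n| = (2n+1)·(2n+2)/(n+1)² · 3/5 → 12/5.
The series converges when 12/5 · |u − 1| < 1, giving R = 5/12.

R = 5/12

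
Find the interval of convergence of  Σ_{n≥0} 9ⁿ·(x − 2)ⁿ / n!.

The ratio of consecutive coefficients is 9 · 1/(n+1) → 0.
The limit is 0, so the series converges for all x; R = ∞.

(−∞, ∞)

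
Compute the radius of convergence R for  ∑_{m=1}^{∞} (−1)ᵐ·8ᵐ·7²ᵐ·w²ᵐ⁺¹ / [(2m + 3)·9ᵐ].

R = 3√2/28

Ratio test: |a_{m+1}/a_m| = [(2m + 3)/(2(m+1) + 3)] · 8·49/9 → 392/9 as m → ∞.
Successive powers of w differ by 2, so the series converges when |w|² · 392/9 < 1, i.e. |w| < √(9/392). So R = 3√2/28.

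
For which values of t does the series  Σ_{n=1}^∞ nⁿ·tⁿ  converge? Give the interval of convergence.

By the Cauchy root test, |a_n|^(1/n) = n → ∞.
The root grows without bound, so R = 0 (convergence only at t = 0).

{0}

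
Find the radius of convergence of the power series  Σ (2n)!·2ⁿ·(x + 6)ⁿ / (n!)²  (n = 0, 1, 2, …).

The ratio of consecutive coefficients is (2n+1)·(2n+2)/(n+1)² · 2 → 8.
Hence the series converges for |x + 6| < 1/(8) = 1/8, so the radius of convergence is 1/8.

R = 1/8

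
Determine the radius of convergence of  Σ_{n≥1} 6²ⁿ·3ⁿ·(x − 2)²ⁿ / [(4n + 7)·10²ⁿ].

Apply the ratio test: |a_{n+1}| / |a_n| = [(4n + 7)/(4(n+1) + 7)] · 36·3/100, which tends to 27/25 as n → ∞.
Successive powers of (x − 2) differ by 2, so the series converges when |x − 2|² · 27/25 < 1, i.e. |x − 2| < √(25/27). So R = 5√3/9.

R = 5√3/9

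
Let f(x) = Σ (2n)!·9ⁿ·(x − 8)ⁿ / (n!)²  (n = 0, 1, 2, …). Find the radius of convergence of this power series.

R = 1/36

The ratio of consecutive coefficients is (2n+1)·(2n+2)/(n+1)² · 9 → 36.
Convergence for |x − 8| · 36 < 1, i.e. |x − 8| < 1/36. So R = 1/36.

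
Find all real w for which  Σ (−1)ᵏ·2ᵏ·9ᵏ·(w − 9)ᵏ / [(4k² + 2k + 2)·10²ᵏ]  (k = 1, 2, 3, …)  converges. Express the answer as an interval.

[31/9, 131/9]

Apply the ratio test: |a_{k+1}| / |a_k| = [(4k² + 2k + 2)/(4(k+1)² + 2(k+1) + 2)] · 2·9/100, which tends to 9/50 as k → ∞.
Hence the series converges for |w − 9| < 1/(9/50) = 50/9, so the radius of convergence is 50/9.
Check w = 131/9: the terms are on the order of 1/k², so the series converges absolutely by comparison with the p-series (p = 2 > 1).
At w = 31/9: the series is dominated by a constant times Σ 1/k², which converges (p = 2 > 1).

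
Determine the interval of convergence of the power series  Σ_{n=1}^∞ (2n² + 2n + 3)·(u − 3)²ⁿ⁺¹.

(2, 4)

Ratio test: |a_{n+1}/a_n| = (2(n+1)² + 2(n+1) + 3)/(2n² + 2n + 3) → 1 as n → ∞.
Since the exponent of (u − 3) increases by 2 each term, convergence requires |u − 3|² < 1, hence R = 1.
At u = 4: the terms have absolute value of order n², which does not tend to 0, so the series diverges by the divergence test.
When u = 2, the terms do not tend to 0, so the series diverges.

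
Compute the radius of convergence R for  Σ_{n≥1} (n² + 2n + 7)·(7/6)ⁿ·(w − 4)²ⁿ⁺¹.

R = √42/7

By the ratio test, |a_{n+1}/a_n| = [((n+1)² + 2(n+1) + 7)/(n² + 2n + 7)] · 7/6 → 7/6.
Since the exponent of (w − 4) increases by 2 each term, convergence requires |w − 4|² < 6/7, hence R = √42/7.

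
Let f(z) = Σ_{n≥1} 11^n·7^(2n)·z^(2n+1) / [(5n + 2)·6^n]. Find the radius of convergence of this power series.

R = √66/77

Apply the ratio test: |a_{n+1}| / |a_n| = [(5n + 2)/(5(n+1) + 2)] · 11·49/6, which tends to 539/6 as n → ∞.
Since the exponent of z increases by 2 each term, convergence requires |z|² < 6/539, hence R = √66/77.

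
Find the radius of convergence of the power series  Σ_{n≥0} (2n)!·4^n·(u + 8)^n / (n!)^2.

The ratio of consecutive coefficients is (2n+1)·(2n+2)/(n+1)² · 4 → 16.
Thus R = 1/(16) = 1/16.

R = 1/16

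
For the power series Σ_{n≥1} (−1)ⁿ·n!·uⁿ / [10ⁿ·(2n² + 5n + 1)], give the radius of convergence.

Ratio test: |a_{n+1}/a_n| = (n+1) · 1/10 · (2n² + 5n + 1)/(2(n+1)² + 5(n+1) + 1) → ∞ as n → ∞.
The terms grow without bound for any u ≠ 0, so R = 0 (convergence only at u = 0).

R = 0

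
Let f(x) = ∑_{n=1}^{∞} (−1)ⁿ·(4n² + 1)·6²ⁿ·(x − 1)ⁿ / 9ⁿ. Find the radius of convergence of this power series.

Apply the ratio test: |a_{n+1}| / |a_n| = [(4(n+1)² + 1)/(4n² + 1)] · 36/9, which tends to 4 as n → ∞.
Thus R = 1/(4) = 1/4.

R = 1/4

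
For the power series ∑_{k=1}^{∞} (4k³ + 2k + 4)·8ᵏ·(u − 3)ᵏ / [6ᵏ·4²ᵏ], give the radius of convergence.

The ratio of consecutive coefficients is [(4(k+1)³ + 2(k+1) + 4)/(4k³ + 2k + 4)] · 8/(6·16) → 1/12.
Thus R = 1/(1/12) = 12.

R = 12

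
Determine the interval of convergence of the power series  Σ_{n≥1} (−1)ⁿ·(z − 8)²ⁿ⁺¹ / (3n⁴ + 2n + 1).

The ratio of consecutive coefficients is (3n⁴ + 2n + 1)/(3(n+1)⁴ + 2(n+1) + 1) → 1.
Successive powers of (z − 8) differ by 2, so the series converges when |z − 8|² · 1 < 1, i.e. |z − 8| < √(1) = 1. So R = 1.
At z = 9: the terms are on the order of 1/n⁴, so the series converges absolutely by comparison with the p-series (p = 4 > 1).
Endpoint z = 7: the series is dominated by a constant times Σ 1/n⁴, which converges (p = 4 > 1).

[7, 9]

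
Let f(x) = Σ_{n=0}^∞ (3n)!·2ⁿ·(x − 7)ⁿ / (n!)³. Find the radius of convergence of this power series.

R = 1/54

Apply the ratio test: |a_{n+1}| / |a_n| = (3n+1)·(3n+2)·(3n+3)/(n+1)³ · 2, which tends to 54 as n → ∞.
Hence the series converges for |x − 7| < 1/(54) = 1/54, so the radius of convergence is 1/54.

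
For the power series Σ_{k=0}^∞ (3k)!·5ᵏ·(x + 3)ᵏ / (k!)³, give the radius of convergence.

R = 1/135

By the ratio test, |a_{k+1}/a_k| = (3k+1)·(3k+2)·(3k+3)/(k+1)³ · 5 → 135.
Convergence for |x + 3| · 135 < 1, i.e. |x + 3| < 1/135. So R = 1/135.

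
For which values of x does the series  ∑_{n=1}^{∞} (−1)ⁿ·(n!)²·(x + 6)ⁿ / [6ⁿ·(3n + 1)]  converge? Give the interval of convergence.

{-6}

Apply the ratio test: |a_{n+1}| / |a_n| = (n+1)² · 1/6 · (3n + 1)/(3(n+1) + 1), which tends to ∞ as n → ∞.
The terms grow without bound for any (x + 6) ≠ 0, so R = 0 (convergence only at x = -6).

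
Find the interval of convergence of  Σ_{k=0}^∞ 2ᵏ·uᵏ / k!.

(−∞, ∞)

The ratio of consecutive coefficients is 2 · 1/(k+1) → 0.
The limit is 0, so the series converges for all u; R = ∞.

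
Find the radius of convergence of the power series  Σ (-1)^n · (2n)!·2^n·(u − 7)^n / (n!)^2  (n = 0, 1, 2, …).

Ratio test: |a_{n+1}/a_n| = (2n+1)·(2n+2)/(n+1)² · 2 → 8 as n → ∞.
Hence the series converges for |u − 7| < 1/(8) = 1/8, so the radius of convergence is 1/8.

R = 1/8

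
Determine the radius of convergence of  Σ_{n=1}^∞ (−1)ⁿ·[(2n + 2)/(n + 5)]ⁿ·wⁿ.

Applying the root test, |a_n|^(1/n) = (2n + 2)/(n + 5) → 2.
The series converges when 2 · |w| < 1, giving R = 1/2.

R = 1/2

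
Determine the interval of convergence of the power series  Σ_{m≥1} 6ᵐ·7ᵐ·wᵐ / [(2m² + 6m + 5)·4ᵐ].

The ratio of consecutive coefficients is [(2m² + 6m + 5)/(2(m+1)² + 6(m+1) + 5)] · 6·7/4 → 21/2.
Convergence for |w| · 21/2 < 1, i.e. |w| < 2/21. So R = 2/21.
When w = 2/21, absolute convergence follows by limit comparison with Σ 1/m².
When w = -2/21, absolute convergence follows by limit comparison with Σ 1/m².

[-2/21, 2/21]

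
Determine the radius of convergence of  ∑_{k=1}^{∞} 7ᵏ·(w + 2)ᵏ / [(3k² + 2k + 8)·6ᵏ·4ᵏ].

The ratio of consecutive coefficients is [(3k² + 2k + 8)/(3(k+1)² + 2(k+1) + 8)] · 7/(6·4) → 7/24.
The series converges when 7/24 · |w + 2| < 1, giving R = 24/7.

R = 24/7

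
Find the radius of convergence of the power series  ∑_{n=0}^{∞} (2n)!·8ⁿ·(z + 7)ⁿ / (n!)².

R = 1/32

Ratio test: |a_{n+1}/a_n| = (2n+1)·(2n+2)/(n+1)² · 8 → 32 as n → ∞.
Thus R = 1/(32) = 1/32.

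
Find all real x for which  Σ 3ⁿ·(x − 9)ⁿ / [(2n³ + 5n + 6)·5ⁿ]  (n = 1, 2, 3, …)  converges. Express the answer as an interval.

Apply the ratio test: |a_{n+1}| / |a_n| = [(2n³ + 5n + 6)/(2(n+1)³ + 5(n+1) + 6)] · 3/5, which tends to 3/5 as n → ∞.
The series converges when 3/5 · |x − 9| < 1, giving R = 5/3.
When x = 32/3, the series is dominated by a constant times Σ 1/n³, which converges (p = 3 > 1).
Endpoint x = 22/3: the terms are on the order of 1/n³, so the series converges absolutely by comparison with the p-series (p = 3 > 1).

[22/3, 32/3]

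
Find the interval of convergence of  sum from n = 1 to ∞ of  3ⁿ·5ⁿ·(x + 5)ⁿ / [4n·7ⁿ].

The ratio of consecutive coefficients is [4n/4(n+1)] · 3·5/7 → 15/7.
Hence the series converges for |x + 5| < 1/(15/7) = 7/15, so the radius of convergence is 7/15.
At x = -68/15: the terms behave like c/n; limit comparison with the harmonic series gives divergence.
Check x = -82/15: the terms alternate in sign and decrease monotonically to 0 in absolute value (size ~ c/n), so the alternating series test gives convergence.

[-82/15, -68/15)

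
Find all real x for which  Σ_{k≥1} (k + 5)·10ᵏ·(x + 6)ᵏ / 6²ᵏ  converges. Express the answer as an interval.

(-48/5, -12/5)

Apply the ratio test: |a_{k+1}| / |a_k| = [((k+1) + 5)/(k + 5)] · 10/36, which tends to 5/18 as k → ∞.
Convergence for |x + 6| · 5/18 < 1, i.e. |x + 6| < 18/5. So R = 18/5.
Check x = -12/5: the terms have absolute value of order k, which does not tend to 0, so the series diverges by the divergence test.
At x = -48/5: the k-th term does not approach 0; divergence by the term test.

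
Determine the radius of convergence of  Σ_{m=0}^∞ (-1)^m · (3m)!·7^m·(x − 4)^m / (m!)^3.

By the ratio test, |a_{m+1}/a_m| = (3m+1)·(3m+2)·(3m+3)/(m+1)³ · 7 → 189.
The series converges when 189 · |x − 4| < 1, giving R = 1/189.

R = 1/189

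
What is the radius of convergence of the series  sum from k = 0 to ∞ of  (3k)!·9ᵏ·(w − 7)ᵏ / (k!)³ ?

R = 1/243

Ratio test: |a_{k+1}/a_k| = (3k+1)·(3k+2)·(3k+3)/(k+1)³ · 9 → 243 as k → ∞.
The series converges when 243 · |w − 7| < 1, giving R = 1/243.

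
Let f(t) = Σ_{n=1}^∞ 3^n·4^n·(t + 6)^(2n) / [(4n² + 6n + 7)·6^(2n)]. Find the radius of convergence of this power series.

Apply the ratio test: |a_{n+1}| / |a_n| = [(4n² + 6n + 7)/(4(n+1)² + 6(n+1) + 7)] · 3·4/36, which tends to 1/3 as n → ∞.
Writing y = (t + 6)², the series in y has radius 3, so |t + 6| < √(3) and R = √3.

R = √3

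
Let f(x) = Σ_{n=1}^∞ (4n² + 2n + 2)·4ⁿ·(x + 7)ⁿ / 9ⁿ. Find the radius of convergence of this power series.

Apply the ratio test: |a_{n+1}| / |a_n| = [(4(n+1)² + 2(n+1) + 2)/(4n² + 2n + 2)] · 4/9, which tends to 4/9 as n → ∞.
Convergence for |x + 7| · 4/9 < 1, i.e. |x + 7| < 9/4. So R = 9/4.

R = 9/4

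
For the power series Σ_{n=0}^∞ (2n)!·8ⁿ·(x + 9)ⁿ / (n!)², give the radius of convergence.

By the ratio test, |a_{n+1}/a_n| = (2n+1)·(2n+2)/(n+1)² · 8 → 32.
Convergence for |x + 9| · 32 < 1, i.e. |x + 9| < 1/32. So R = 1/32.

R = 1/32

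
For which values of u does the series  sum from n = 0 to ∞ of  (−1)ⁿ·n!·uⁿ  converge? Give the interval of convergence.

Apply the ratio test: |a_{n+1}| / |a_n| = (n+1), which tends to ∞ as n → ∞.
The terms grow without bound for any u ≠ 0, so R = 0 (convergence only at u = 0).

{0}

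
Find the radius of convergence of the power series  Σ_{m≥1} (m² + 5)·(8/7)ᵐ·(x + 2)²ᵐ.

R = √14/4

The ratio of consecutive coefficients is [((m+1)² + 5)/(m² + 5)] · 8/7 → 8/7.
Successive powers of (x + 2) differ by 2, so the series converges when |x + 2|² · 8/7 < 1, i.e. |x + 2| < √(7/8). So R = √14/4.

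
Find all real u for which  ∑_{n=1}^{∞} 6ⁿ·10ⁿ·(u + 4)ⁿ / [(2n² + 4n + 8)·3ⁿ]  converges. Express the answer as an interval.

Apply the ratio test: |a_{n+1}| / |a_n| = [(2n² + 4n + 8)/(2(n+1)² + 4(n+1) + 8)] · 6·10/3, which tends to 20 as n → ∞.
Convergence for |u + 4| · 20 < 1, i.e. |u + 4| < 1/20. So R = 1/20.
At u = -79/20: the terms are on the order of 1/n², so the series converges absolutely by comparison with the p-series (p = 2 > 1).
Check u = -81/20: absolute convergence follows by limit comparison with Σ 1/n².

[-81/20, -79/20]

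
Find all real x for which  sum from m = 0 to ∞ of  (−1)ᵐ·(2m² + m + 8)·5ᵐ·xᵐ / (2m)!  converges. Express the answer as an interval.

Ratio test: |a_{m+1}/a_m| = (2(m+1)² + (m+1) + 8)/(2m² + m + 8) · 5 · 1/[(2m+1)·(2m+2)] → 0 as m → ∞.
Since the limit is 0 < 1 for every x, the series converges on all of ℝ and R = ∞.

(−∞, ∞)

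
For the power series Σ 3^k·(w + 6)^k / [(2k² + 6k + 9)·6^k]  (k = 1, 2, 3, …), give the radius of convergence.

R = 2

Ratio test: |a_{k+1}/a_k| = [(2k² + 6k + 9)/(2(k+1)² + 6(k+1) + 9)] · 3/6 → 1/2 as k → ∞.
Hence the series converges for |w + 6| < 1/(1/2) = 2, so the radius of convergence is 2.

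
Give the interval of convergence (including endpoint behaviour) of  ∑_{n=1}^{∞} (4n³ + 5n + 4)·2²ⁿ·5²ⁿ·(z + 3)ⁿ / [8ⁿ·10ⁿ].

(-19/5, -11/5)

Apply the ratio test: |a_{n+1}| / |a_n| = [(4(n+1)³ + 5(n+1) + 4)/(4n³ + 5n + 4)] · 4·25/(8·10), which tends to 5/4 as n → ∞.
Thus R = 1/(5/4) = 4/5.
When z = -11/5, the terms do not tend to 0, so the series diverges.
When z = -19/5, the terms have absolute value of order n³, which does not tend to 0, so the series diverges by the divergence test.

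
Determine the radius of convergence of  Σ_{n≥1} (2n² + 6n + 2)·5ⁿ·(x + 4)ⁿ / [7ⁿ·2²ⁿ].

The ratio of consecutive coefficients is [(2(n+1)² + 6(n+1) + 2)/(2n² + 6n + 2)] · 5/(7·4) → 5/28.
The series converges when 5/28 · |x + 4| < 1, giving R = 28/5.

R = 28/5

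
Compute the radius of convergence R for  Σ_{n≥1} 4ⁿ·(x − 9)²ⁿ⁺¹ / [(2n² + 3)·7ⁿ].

R = √7/2

By the ratio test, |a_{n+1}/a_n| = [(2n² + 3)/(2(n+1)² + 3)] · 4/7 → 4/7.
Since the exponent of (x − 9) increases by 2 each term, convergence requires |x − 9|² < 7/4, hence R = √7/2.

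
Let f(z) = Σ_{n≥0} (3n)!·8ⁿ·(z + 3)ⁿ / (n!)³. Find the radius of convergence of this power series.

R = 1/216

The ratio of consecutive coefficients is (3n+1)·(3n+2)·(3n+3)/(n+1)³ · 8 → 216.
Convergence for |z + 3| · 216 < 1, i.e. |z + 3| < 1/216. So R = 1/216.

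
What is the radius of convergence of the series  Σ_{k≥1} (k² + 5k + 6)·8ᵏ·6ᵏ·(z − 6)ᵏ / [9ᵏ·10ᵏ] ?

R = 15/8

The ratio of consecutive coefficients is [((k+1)² + 5(k+1) + 6)/(k² + 5k + 6)] · 8·6/(9·10) → 8/15.
Thus R = 1/(8/15) = 15/8.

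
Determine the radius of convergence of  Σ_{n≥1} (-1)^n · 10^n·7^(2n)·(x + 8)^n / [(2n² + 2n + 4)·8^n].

R = 4/245

By the ratio test, |a_{n+1}/a_n| = [(2n² + 2n + 4)/(2(n+1)² + 2(n+1) + 4)] · 10·49/8 → 245/4.
Convergence for |x + 8| · 245/4 < 1, i.e. |x + 8| < 4/245. So R = 4/245.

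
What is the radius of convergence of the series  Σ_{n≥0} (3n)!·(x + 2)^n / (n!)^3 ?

R = 1/27

The ratio of consecutive coefficients is (3n+1)·(3n+2)·(3n+3)/(n+1)³ → 27.
Convergence for |x + 2| · 27 < 1, i.e. |x + 2| < 1/27. So R = 1/27.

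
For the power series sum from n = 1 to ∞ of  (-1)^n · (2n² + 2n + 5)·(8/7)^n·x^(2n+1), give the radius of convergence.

R = √14/4

Ratio test: |a_{n+1}/a_n| = [(2(n+1)² + 2(n+1) + 5)/(2n² + 2n + 5)] · 8/7 → 8/7 as n → ∞.
Successive powers of x differ by 2, so the series converges when |x|² · 8/7 < 1, i.e. |x| < √(7/8). So R = √14/4.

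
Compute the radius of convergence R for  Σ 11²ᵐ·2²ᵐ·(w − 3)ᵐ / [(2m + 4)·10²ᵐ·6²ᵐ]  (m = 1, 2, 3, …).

Apply the ratio test: |a_{m+1}| / |a_m| = [(2m + 4)/(2(m+1) + 4)] · 121·4/(100·36), which tends to 121/900 as m → ∞.
The series converges when 121/900 · |w − 3| < 1, giving R = 900/121.

R = 900/121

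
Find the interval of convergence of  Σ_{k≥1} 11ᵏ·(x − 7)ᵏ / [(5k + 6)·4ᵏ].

Ratio test: |a_{k+1}/a_k| = [(5k + 6)/(5(k+1) + 6)] · 11/4 → 11/4 as k → ∞.
Hence the series converges for |x − 7| < 1/(11/4) = 4/11, so the radius of convergence is 4/11.
At x = 81/11: the terms behave like c/k; limit comparison with the harmonic series gives divergence.
At x = 73/11: an alternating series whose terms decrease to 0 in absolute value, so it converges by the Leibniz criterion.

[73/11, 81/11)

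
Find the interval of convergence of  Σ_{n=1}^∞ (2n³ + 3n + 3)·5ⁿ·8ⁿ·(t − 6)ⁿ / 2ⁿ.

Ratio test: |a_{n+1}/a_n| = [(2(n+1)³ + 3(n+1) + 3)/(2n³ + 3n + 3)] · 5·8/2 → 20 as n → ∞.
Thus R = 1/(20) = 1/20.
At t = 121/20: the n-th term does not approach 0; divergence by the term test.
Check t = 119/20: the n-th term does not approach 0; divergence by the term test.

(119/20, 121/20)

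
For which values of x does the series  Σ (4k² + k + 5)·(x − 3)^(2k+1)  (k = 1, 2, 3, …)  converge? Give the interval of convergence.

(2, 4)

By the ratio test, |a_{k+1}/a_k| = (4(k+1)² + (k+1) + 5)/(4k² + k + 5) → 1.
Successive powers of (x − 3) differ by 2, so the series converges when |x − 3|² · 1 < 1, i.e. |x − 3| < √(1) = 1. So R = 1.
Endpoint x = 4: the terms have absolute value of order k², which does not tend to 0, so the series diverges by the divergence test.
At x = 2: the terms do not tend to 0, so the series diverges.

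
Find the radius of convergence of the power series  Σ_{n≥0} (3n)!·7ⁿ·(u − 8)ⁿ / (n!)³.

R = 1/189

Ratio test: |a_{n+1}/a_n| = (3n+1)·(3n+2)·(3n+3)/(n+1)³ · 7 → 189 as n → ∞.
Thus R = 1/(189) = 1/189.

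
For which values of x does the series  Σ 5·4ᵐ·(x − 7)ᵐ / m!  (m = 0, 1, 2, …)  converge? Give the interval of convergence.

By the ratio test, |a_{m+1}/a_m| = 5/5 · 4 · 1/(m+1) → 0.
The ratio tends to 0 regardless of x, hence R = ∞.

(−∞, ∞)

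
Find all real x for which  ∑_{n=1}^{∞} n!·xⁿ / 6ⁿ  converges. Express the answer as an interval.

{0}

Apply the ratio test: |a_{n+1}| / |a_n| = (n+1) · 1/6, which tends to ∞ as n → ∞.
The ratio grows without bound, so the series diverges whenever x ≠ 0; it converges only at x = 0. R = 0.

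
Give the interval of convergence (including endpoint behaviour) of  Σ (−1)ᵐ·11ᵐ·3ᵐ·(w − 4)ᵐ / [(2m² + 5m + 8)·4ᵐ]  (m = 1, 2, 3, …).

Ratio test: |a_{m+1}/a_m| = [(2m² + 5m + 8)/(2(m+1)² + 5(m+1) + 8)] · 11·3/4 → 33/4 as m → ∞.
The series converges when 33/4 · |w − 4| < 1, giving R = 4/33.
Check w = 136/33: the series is dominated by a constant times Σ 1/m², which converges (p = 2 > 1).
Endpoint w = 128/33: the terms are on the order of 1/m², so the series converges absolutely by comparison with the p-series (p = 2 > 1).

[128/33, 136/33]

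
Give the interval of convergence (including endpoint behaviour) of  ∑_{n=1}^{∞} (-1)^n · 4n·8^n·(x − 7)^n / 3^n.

(53/8, 59/8)

Ratio test: |a_{n+1}/a_n| = [4(n+1)/4n] · 8/3 → 8/3 as n → ∞.
Convergence for |x − 7| · 8/3 < 1, i.e. |x − 7| < 3/8. So R = 3/8.
Check x = 59/8: the terms do not tend to 0, so the series diverges.
Check x = 53/8: the terms have absolute value of order n, which does not tend to 0, so the series diverges by the divergence test.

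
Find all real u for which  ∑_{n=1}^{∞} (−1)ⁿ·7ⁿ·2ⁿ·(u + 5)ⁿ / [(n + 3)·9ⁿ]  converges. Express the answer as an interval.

(-79/14, -61/14]

Ratio test: |a_{n+1}/a_n| = [(n + 3)/((n+1) + 3)] · 7·2/9 → 14/9 as n → ∞.
Thus R = 1/(14/9) = 9/14.
When u = -61/14, convergence follows from the alternating series test (terms decrease monotonically to 0).
At u = -79/14: the terms are asymptotic to a nonzero constant times 1/n, so the series diverges by limit comparison with Σ 1/n.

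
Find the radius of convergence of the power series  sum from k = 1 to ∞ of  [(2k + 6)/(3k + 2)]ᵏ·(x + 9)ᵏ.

R = 3/2

By the Cauchy root test, |a_k|^(1/k) = (2k + 6)/(3k + 2) → 2/3.
Thus R = 1/(2/3) = 3/2.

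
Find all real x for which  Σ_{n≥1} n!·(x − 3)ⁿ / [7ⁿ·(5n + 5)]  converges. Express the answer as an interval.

By the ratio test, |a_{n+1}/a_n| = (n+1) · 1/7 · (5n + 5)/(5(n+1) + 5) → ∞.
Since the ratio → ∞, the series diverges for every x ≠ 3, and R = 0.

{3}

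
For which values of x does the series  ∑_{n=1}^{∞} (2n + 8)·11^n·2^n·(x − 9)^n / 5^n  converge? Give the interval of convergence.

(193/22, 203/22)

By the ratio test, |a_{n+1}/a_n| = [(2(n+1) + 8)/(2n + 8)] · 11·2/5 → 22/5.
Hence the series converges for |x − 9| < 1/(22/5) = 5/22, so the radius of convergence is 5/22.
When x = 203/22, the terms have absolute value of order n, which does not tend to 0, so the series diverges by the divergence test.
When x = 193/22, the n-th term does not approach 0; divergence by the term test.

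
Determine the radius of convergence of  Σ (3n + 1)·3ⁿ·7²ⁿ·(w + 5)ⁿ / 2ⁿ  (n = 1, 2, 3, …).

The ratio of consecutive coefficients is [(3(n+1) + 1)/(3n + 1)] · 3·49/2 → 147/2.
Hence the series converges for |w + 5| < 1/(147/2) = 2/147, so the radius of convergence is 2/147.

R = 2/147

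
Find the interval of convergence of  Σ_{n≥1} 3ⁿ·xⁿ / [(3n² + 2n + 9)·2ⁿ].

The ratio of consecutive coefficients is [(3n² + 2n + 9)/(3(n+1)² + 2(n+1) + 9)] · 3/2 → 3/2.
Hence the series converges for |x| < 1/(3/2) = 2/3, so the radius of convergence is 2/3.
At x = 2/3: absolute convergence follows by limit comparison with Σ 1/n².
When x = -2/3, absolute convergence follows by limit comparison with Σ 1/n².

[-2/3, 2/3]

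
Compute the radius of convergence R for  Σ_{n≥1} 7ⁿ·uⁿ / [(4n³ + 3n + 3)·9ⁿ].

R = 9/7

Apply the ratio test: |a_{n+1}| / |a_n| = [(4n³ + 3n + 3)/(4(n+1)³ + 3(n+1) + 3)] · 7/9, which tends to 7/9 as n → ∞.
The series converges when 7/9 · |u| < 1, giving R = 9/7.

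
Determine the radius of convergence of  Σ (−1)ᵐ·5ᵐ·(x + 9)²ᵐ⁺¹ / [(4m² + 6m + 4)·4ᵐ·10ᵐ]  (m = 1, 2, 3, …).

Ratio test: |a_{m+1}/a_m| = [(4m² + 6m + 4)/(4(m+1)² + 6(m+1) + 4)] · 5/(4·10) → 1/8 as m → ∞.
Since the exponent of (x + 9) increases by 2 each term, convergence requires |x + 9|² < 8, hence R = 2√2.

R = 2√2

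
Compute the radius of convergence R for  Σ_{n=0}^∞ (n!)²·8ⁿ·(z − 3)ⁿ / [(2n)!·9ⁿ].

R = 9/2

The ratio of consecutive coefficients is (n+1)²/[(2n+1)·(2n+2)] · 8/9 → 2/9.
Convergence for |z − 3| · 2/9 < 1, i.e. |z − 3| < 9/2. So R = 9/2.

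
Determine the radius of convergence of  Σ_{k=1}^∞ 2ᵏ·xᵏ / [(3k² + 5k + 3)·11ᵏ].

Apply the ratio test: |a_{k+1}| / |a_k| = [(3k² + 5k + 3)/(3(k+1)² + 5(k+1) + 3)] · 2/11, which tends to 2/11 as k → ∞.
Hence the series converges for |x| < 1/(2/11) = 11/2, so the radius of convergence is 11/2.

R = 11/2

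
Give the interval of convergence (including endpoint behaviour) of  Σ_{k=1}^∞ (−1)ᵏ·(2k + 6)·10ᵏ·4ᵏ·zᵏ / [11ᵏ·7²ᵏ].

By the ratio test, |a_{k+1}/a_k| = [(2(k+1) + 6)/(2k + 6)] · 10·4/(11·49) → 40/539.
Thus R = 1/(40/539) = 539/40.
Check z = 539/40: the terms do not tend to 0, so the series diverges.
Check z = -539/40: the terms do not tend to 0, so the series diverges.

(-539/40, 539/40)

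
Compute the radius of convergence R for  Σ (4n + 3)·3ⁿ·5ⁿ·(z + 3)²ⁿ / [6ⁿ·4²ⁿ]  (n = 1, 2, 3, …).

By the ratio test, |a_{n+1}/a_n| = [(4(n+1) + 3)/(4n + 3)] · 3·5/(6·16) → 5/32.
Writing y = (z + 3)², the series in y has radius 32/5, so |z + 3| < √(32/5) and R = 4√10/5.

R = 4√10/5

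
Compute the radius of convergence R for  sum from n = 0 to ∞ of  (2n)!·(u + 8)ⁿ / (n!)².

By the ratio test, |a_{n+1}/a_n| = (2n+1)·(2n+2)/(n+1)² → 4.
Hence the series converges for |u + 8| < 1/(4) = 1/4, so the radius of convergence is 1/4.

R = 1/4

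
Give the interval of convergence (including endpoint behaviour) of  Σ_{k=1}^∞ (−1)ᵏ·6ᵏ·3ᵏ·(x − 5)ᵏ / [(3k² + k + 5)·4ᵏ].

[43/9, 47/9]

By the ratio test, |a_{k+1}/a_k| = [(3k² + k + 5)/(3(k+1)² + (k+1) + 5)] · 6·3/4 → 9/2.
Hence the series converges for |x − 5| < 1/(9/2) = 2/9, so the radius of convergence is 2/9.
Endpoint x = 47/9: the terms are on the order of 1/k², so the series converges absolutely by comparison with the p-series (p = 2 > 1).
At x = 43/9: the series is dominated by a constant times Σ 1/k², which converges (p = 2 > 1).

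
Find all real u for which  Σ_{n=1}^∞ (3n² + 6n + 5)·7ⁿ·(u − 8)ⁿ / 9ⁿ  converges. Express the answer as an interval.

Apply the ratio test: |a_{n+1}| / |a_n| = [(3(n+1)² + 6(n+1) + 5)/(3n² + 6n + 5)] · 7/9, which tends to 7/9 as n → ∞.
The series converges when 7/9 · |u − 8| < 1, giving R = 9/7.
Check u = 65/7: the terms do not tend to 0, so the series diverges.
Check u = 47/7: the terms have absolute value of order n², which does not tend to 0, so the series diverges by the divergence test.

(47/7, 65/7)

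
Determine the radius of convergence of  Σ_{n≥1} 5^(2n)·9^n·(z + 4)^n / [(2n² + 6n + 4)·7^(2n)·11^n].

R = 539/225

Apply the ratio test: |a_{n+1}| / |a_n| = [(2n² + 6n + 4)/(2(n+1)² + 6(n+1) + 4)] · 25·9/(49·11), which tends to 225/539 as n → ∞.
Convergence for |z + 4| · 225/539 < 1, i.e. |z + 4| < 539/225. So R = 539/225.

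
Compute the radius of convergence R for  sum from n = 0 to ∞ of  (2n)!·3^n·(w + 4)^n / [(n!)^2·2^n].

Ratio test: |a_{n+1}/a_n| = (2n+1)·(2n+2)/(n+1)² · 3/2 → 6 as n → ∞.
Hence the series converges for |w + 4| < 1/(6) = 1/6, so the radius of convergence is 1/6.

R = 1/6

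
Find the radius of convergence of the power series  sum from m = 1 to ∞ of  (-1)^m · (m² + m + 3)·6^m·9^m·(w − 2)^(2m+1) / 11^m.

R = √66/18

Ratio test: |a_{m+1}/a_m| = [((m+1)² + (m+1) + 3)/(m² + m + 3)] · 6·9/11 → 54/11 as m → ∞.
Since the exponent of (w − 2) increases by 2 each term, convergence requires |w − 2|² < 11/54, hence R = √66/18.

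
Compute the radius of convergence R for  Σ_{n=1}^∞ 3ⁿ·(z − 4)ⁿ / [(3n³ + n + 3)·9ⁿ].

Ratio test: |a_{n+1}/a_n| = [(3n³ + n + 3)/(3(n+1)³ + (n+1) + 3)] · 3/9 → 1/3 as n → ∞.
Convergence for |z − 4| · 1/3 < 1, i.e. |z − 4| < 3. So R = 3.

R = 3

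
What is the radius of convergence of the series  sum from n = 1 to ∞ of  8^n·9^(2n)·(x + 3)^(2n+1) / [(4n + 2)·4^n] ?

R = √2/18

The ratio of consecutive coefficients is [(4n + 2)/(4(n+1) + 2)] · 8·81/4 → 162.
Successive powers of (x + 3) differ by 2, so the series converges when |x + 3|² · 162 < 1, i.e. |x + 3| < √(1/162). So R = √2/18.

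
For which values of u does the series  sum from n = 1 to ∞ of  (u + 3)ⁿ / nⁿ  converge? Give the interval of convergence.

Root test: |a_n|^(1/n) = 1/n → 0.
The limit is 0 for every u, so R = ∞.

(−∞, ∞)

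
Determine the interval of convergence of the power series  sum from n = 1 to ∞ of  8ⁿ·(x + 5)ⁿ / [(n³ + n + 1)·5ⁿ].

Apply the ratio test: |a_{n+1}| / |a_n| = [(n³ + n + 1)/((n+1)³ + (n+1) + 1)] · 8/5, which tends to 8/5 as n → ∞.
Hence the series converges for |x + 5| < 1/(8/5) = 5/8, so the radius of convergence is 5/8.
At x = -35/8: the series is dominated by a constant times Σ 1/n³, which converges (p = 3 > 1).
Endpoint x = -45/8: the terms are on the order of 1/n³, so the series converges absolutely by comparison with the p-series (p = 3 > 1).

[-45/8, -35/8]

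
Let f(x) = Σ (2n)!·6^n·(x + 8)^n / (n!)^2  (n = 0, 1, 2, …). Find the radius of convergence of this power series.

Apply the ratio test: |a_{n+1}| / |a_n| = (2n+1)·(2n+2)/(n+1)² · 6, which tends to 24 as n → ∞.
Thus R = 1/(24) = 1/24.

R = 1/24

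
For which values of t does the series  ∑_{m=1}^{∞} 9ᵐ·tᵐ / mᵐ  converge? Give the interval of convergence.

By the Cauchy root test, |a_m|^(1/m) = 9/m → 0.
The limit is 0 for every t, so R = ∞.

(−∞, ∞)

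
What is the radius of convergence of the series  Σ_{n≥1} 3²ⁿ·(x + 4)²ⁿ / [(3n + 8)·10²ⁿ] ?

R = 10/3

By the ratio test, |a_{n+1}/a_n| = [(3n + 8)/(3(n+1) + 8)] · 9/100 → 9/100.
Since the exponent of (x + 4) increases by 2 each term, convergence requires |x + 4|² < 100/9, hence R = 10/3.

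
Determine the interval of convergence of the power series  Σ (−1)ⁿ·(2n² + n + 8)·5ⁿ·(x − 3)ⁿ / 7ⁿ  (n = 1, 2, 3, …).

(8/5, 22/5)

Apply the ratio test: |a_{n+1}| / |a_n| = [(2(n+1)² + (n+1) + 8)/(2n² + n + 8)] · 5/7, which tends to 5/7 as n → ∞.
Convergence for |x − 3| · 5/7 < 1, i.e. |x − 3| < 7/5. So R = 7/5.
Endpoint x = 22/5: the terms have absolute value of order n², which does not tend to 0, so the series diverges by the divergence test.
At x = 8/5: the terms have absolute value of order n², which does not tend to 0, so the series diverges by the divergence test.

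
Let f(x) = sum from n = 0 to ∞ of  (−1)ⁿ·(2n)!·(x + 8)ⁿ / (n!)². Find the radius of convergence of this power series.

By the ratio test, |a_{n+1}/a_n| = (2n+1)·(2n+2)/(n+1)² → 4.
Hence the series converges for |x + 8| < 1/(4) = 1/4, so the radius of convergence is 1/4.

R = 1/4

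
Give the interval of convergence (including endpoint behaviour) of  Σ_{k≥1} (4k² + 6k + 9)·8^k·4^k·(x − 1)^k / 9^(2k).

(-49/32, 113/32)

By the ratio test, |a_{k+1}/a_k| = [(4(k+1)² + 6(k+1) + 9)/(4k² + 6k + 9)] · 8·4/81 → 32/81.
Thus R = 1/(32/81) = 81/32.
When x = 113/32, the terms do not tend to 0, so the series diverges.
At x = -49/32: the k-th term does not approach 0; divergence by the term test.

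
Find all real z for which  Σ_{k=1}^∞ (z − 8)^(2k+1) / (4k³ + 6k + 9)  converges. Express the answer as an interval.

By the ratio test, |a_{k+1}/a_k| = (4k³ + 6k + 9)/(4(k+1)³ + 6(k+1) + 9) → 1.
Writing y = (z − 8)², the series in y has radius 1, so |z − 8| < √(1) = 1 and R = 1.
Endpoint z = 9: the series is dominated by a constant times Σ 1/k³, which converges (p = 3 > 1).
Check z = 7: the series is dominated by a constant times Σ 1/k³, which converges (p = 3 > 1).

[7, 9]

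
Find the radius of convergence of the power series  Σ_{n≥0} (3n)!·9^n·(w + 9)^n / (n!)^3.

Apply the ratio test: |a_{n+1}| / |a_n| = (3n+1)·(3n+2)·(3n+3)/(n+1)³ · 9, which tends to 243 as n → ∞.
Thus R = 1/(243) = 1/243.

R = 1/243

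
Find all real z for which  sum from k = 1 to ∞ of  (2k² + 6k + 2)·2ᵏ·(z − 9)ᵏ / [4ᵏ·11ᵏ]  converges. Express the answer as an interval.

By the ratio test, |a_{k+1}/a_k| = [(2(k+1)² + 6(k+1) + 2)/(2k² + 6k + 2)] · 2/(4·11) → 1/22.
Hence the series converges for |z − 9| < 1/(1/22) = 22, so the radius of convergence is 22.
Check z = 31: the k-th term does not approach 0; divergence by the term test.
Endpoint z = -13: the terms do not tend to 0, so the series diverges.

(-13, 31)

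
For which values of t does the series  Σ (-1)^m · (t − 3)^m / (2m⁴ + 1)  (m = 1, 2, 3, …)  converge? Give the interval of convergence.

[2, 4]

The ratio of consecutive coefficients is (2m⁴ + 1)/(2(m+1)⁴ + 1) → 1.
So the series converges when |t − 3| < 1 and diverges when |t − 3| > 1; R = 1.
Check t = 4: absolute convergence follows by limit comparison with Σ 1/m⁴.
At t = 2: absolute convergence follows by limit comparison with Σ 1/m⁴.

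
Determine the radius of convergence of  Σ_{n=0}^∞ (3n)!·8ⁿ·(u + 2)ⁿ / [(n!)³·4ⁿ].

Ratio test: |a_{n+1}/a_n| = (3n+1)·(3n+2)·(3n+3)/(n+1)³ · 8/4 → 54 as n → ∞.
The series converges when 54 · |u + 2| < 1, giving R = 1/54.

R = 1/54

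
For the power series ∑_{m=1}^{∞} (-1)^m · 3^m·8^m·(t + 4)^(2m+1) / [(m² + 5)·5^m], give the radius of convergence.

Apply the ratio test: |a_{m+1}| / |a_m| = [(m² + 5)/((m+1)² + 5)] · 3·8/5, which tends to 24/5 as m → ∞.
Successive powers of (t + 4) differ by 2, so the series converges when |t + 4|² · 24/5 < 1, i.e. |t + 4| < √(5/24). So R = √30/12.

R = √30/12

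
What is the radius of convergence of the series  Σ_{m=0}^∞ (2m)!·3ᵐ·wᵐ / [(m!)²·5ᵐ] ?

By the ratio test, |a_{m+1}/a_m| = (2m+1)·(2m+2)/(m+1)² · 3/5 → 12/5.
Hence the series converges for |w| < 1/(12/5) = 5/12, so the radius of convergence is 5/12.

R = 5/12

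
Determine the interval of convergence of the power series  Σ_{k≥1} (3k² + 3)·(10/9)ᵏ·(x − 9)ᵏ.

By the ratio test, |a_{k+1}/a_k| = [(3(k+1)² + 3)/(3k² + 3)] · 10/9 → 10/9.
Convergence for |x − 9| · 10/9 < 1, i.e. |x − 9| < 9/10. So R = 9/10.
When x = 99/10, the terms do not tend to 0, so the series diverges.
Endpoint x = 81/10: the k-th term does not approach 0; divergence by the term test.

(81/10, 99/10)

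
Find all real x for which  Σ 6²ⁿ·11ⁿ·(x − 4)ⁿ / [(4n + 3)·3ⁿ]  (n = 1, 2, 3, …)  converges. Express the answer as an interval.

[527/132, 529/132)

Ratio test: |a_{n+1}/a_n| = [(4n + 3)/(4(n+1) + 3)] · 36·11/3 → 132 as n → ∞.
Convergence for |x − 4| · 132 < 1, i.e. |x − 4| < 1/132. So R = 1/132.
Endpoint x = 529/132: the terms behave like c/n; limit comparison with the harmonic series gives divergence.
Endpoint x = 527/132: convergence follows from the alternating series test (terms decrease monotonically to 0).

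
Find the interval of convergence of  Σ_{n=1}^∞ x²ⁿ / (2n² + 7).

[-1, 1]

Apply the ratio test: |a_{n+1}| / |a_n| = (2n² + 7)/(2(n+1)² + 7), which tends to 1 as n → ∞.
Since the exponent of x increases by 2 each term, convergence requires |x|² < 1, hence R = 1.
When x = 1, the terms are on the order of 1/n², so the series converges absolutely by comparison with the p-series (p = 2 > 1).
When x = -1, absolute convergence follows by limit comparison with Σ 1/n².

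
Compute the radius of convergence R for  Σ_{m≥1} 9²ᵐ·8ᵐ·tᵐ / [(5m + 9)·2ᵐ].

R = 1/324

By the ratio test, |a_{m+1}/a_m| = [(5m + 9)/(5(m+1) + 9)] · 81·8/2 → 324.
Thus R = 1/(324) = 1/324.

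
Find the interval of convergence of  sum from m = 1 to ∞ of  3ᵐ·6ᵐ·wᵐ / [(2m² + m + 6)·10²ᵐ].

[-50/9, 50/9]

Ratio test: |a_{m+1}/a_m| = [(2m² + m + 6)/(2(m+1)² + (m+1) + 6)] · 3·6/100 → 9/50 as m → ∞.
Thus R = 1/(9/50) = 50/9.
Endpoint w = 50/9: absolute convergence follows by limit comparison with Σ 1/m².
At w = -50/9: the series is dominated by a constant times Σ 1/m², which converges (p = 2 > 1).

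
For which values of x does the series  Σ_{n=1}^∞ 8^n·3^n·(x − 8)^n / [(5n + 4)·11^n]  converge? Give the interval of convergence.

The ratio of consecutive coefficients is [(5n + 4)/(5(n+1) + 4)] · 8·3/11 → 24/11.
The series converges when 24/11 · |x − 8| < 1, giving R = 11/24.
When x = 203/24, the terms are asymptotic to a nonzero constant times 1/n, so the series diverges by limit comparison with Σ 1/n.
At x = 181/24: an alternating series whose terms decrease to 0 in absolute value, so it converges by the Leibniz criterion.

[181/24, 203/24)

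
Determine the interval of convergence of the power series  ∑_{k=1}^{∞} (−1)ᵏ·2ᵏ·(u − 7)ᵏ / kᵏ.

Root test: |a_k|^(1/k) = 2/k → 0.
Since the k-th root of |a_k| tends to 0, the series converges for all real u; R = ∞.

(−∞, ∞)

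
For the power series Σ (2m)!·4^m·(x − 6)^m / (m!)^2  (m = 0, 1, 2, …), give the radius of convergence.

R = 1/16

By the ratio test, |a_{m+1}/a_m| = (2m+1)·(2m+2)/(m+1)² · 4 → 16.
Thus R = 1/(16) = 1/16.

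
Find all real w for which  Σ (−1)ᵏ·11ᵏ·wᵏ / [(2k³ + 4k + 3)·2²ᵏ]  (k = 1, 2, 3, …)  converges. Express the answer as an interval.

Ratio test: |a_{k+1}/a_k| = [(2k³ + 4k + 3)/(2(k+1)³ + 4(k+1) + 3)] · 11/4 → 11/4 as k → ∞.
Thus R = 1/(11/4) = 4/11.
Endpoint w = 4/11: the series is dominated by a constant times Σ 1/k³, which converges (p = 3 > 1).
Endpoint w = -4/11: the series is dominated by a constant times Σ 1/k³, which converges (p = 3 > 1).

[-4/11, 4/11]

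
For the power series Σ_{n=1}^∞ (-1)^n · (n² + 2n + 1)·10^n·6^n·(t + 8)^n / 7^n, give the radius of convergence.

The ratio of consecutive coefficients is [((n+1)² + 2(n+1) + 1)/(n² + 2n + 1)] · 10·6/7 → 60/7.
Convergence for |t + 8| · 60/7 < 1, i.e. |t + 8| < 7/60. So R = 7/60.

R = 7/60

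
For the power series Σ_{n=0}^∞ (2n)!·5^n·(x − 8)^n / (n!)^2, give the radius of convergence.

R = 1/20

By the ratio test, |a_{n+1}/a_n| = (2n+1)·(2n+2)/(n+1)² · 5 → 20.
Convergence for |x − 8| · 20 < 1, i.e. |x − 8| < 1/20. So R = 1/20.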